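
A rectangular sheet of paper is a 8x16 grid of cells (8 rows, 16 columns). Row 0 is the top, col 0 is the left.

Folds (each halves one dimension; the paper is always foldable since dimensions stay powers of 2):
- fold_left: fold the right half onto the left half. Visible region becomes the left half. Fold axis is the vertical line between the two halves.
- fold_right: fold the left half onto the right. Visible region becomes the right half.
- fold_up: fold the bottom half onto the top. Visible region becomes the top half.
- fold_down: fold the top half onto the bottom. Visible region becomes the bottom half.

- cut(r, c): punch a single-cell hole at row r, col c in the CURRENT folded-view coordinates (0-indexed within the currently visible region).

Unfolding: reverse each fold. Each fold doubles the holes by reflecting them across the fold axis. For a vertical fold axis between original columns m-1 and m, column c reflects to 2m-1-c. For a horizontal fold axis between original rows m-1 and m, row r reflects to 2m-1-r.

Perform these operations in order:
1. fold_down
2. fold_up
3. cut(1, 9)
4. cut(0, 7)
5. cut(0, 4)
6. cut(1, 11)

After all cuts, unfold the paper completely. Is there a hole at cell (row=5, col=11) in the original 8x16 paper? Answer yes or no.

Answer: yes

Derivation:
Op 1 fold_down: fold axis h@4; visible region now rows[4,8) x cols[0,16) = 4x16
Op 2 fold_up: fold axis h@6; visible region now rows[4,6) x cols[0,16) = 2x16
Op 3 cut(1, 9): punch at orig (5,9); cuts so far [(5, 9)]; region rows[4,6) x cols[0,16) = 2x16
Op 4 cut(0, 7): punch at orig (4,7); cuts so far [(4, 7), (5, 9)]; region rows[4,6) x cols[0,16) = 2x16
Op 5 cut(0, 4): punch at orig (4,4); cuts so far [(4, 4), (4, 7), (5, 9)]; region rows[4,6) x cols[0,16) = 2x16
Op 6 cut(1, 11): punch at orig (5,11); cuts so far [(4, 4), (4, 7), (5, 9), (5, 11)]; region rows[4,6) x cols[0,16) = 2x16
Unfold 1 (reflect across h@6): 8 holes -> [(4, 4), (4, 7), (5, 9), (5, 11), (6, 9), (6, 11), (7, 4), (7, 7)]
Unfold 2 (reflect across h@4): 16 holes -> [(0, 4), (0, 7), (1, 9), (1, 11), (2, 9), (2, 11), (3, 4), (3, 7), (4, 4), (4, 7), (5, 9), (5, 11), (6, 9), (6, 11), (7, 4), (7, 7)]
Holes: [(0, 4), (0, 7), (1, 9), (1, 11), (2, 9), (2, 11), (3, 4), (3, 7), (4, 4), (4, 7), (5, 9), (5, 11), (6, 9), (6, 11), (7, 4), (7, 7)]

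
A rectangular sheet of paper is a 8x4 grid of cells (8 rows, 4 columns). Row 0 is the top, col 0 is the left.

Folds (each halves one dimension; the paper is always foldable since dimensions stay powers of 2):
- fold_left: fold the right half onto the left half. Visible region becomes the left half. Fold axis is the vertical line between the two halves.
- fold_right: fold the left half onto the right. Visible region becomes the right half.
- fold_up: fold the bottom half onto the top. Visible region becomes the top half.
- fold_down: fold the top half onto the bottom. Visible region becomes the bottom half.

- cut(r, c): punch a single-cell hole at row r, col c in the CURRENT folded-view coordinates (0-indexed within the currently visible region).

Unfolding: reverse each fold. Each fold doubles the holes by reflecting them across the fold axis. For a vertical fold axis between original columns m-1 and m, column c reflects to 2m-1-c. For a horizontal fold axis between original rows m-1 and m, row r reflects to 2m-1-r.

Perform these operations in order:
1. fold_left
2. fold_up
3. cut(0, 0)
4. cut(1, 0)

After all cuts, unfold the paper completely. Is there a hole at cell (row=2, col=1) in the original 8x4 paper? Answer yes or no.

Op 1 fold_left: fold axis v@2; visible region now rows[0,8) x cols[0,2) = 8x2
Op 2 fold_up: fold axis h@4; visible region now rows[0,4) x cols[0,2) = 4x2
Op 3 cut(0, 0): punch at orig (0,0); cuts so far [(0, 0)]; region rows[0,4) x cols[0,2) = 4x2
Op 4 cut(1, 0): punch at orig (1,0); cuts so far [(0, 0), (1, 0)]; region rows[0,4) x cols[0,2) = 4x2
Unfold 1 (reflect across h@4): 4 holes -> [(0, 0), (1, 0), (6, 0), (7, 0)]
Unfold 2 (reflect across v@2): 8 holes -> [(0, 0), (0, 3), (1, 0), (1, 3), (6, 0), (6, 3), (7, 0), (7, 3)]
Holes: [(0, 0), (0, 3), (1, 0), (1, 3), (6, 0), (6, 3), (7, 0), (7, 3)]

Answer: no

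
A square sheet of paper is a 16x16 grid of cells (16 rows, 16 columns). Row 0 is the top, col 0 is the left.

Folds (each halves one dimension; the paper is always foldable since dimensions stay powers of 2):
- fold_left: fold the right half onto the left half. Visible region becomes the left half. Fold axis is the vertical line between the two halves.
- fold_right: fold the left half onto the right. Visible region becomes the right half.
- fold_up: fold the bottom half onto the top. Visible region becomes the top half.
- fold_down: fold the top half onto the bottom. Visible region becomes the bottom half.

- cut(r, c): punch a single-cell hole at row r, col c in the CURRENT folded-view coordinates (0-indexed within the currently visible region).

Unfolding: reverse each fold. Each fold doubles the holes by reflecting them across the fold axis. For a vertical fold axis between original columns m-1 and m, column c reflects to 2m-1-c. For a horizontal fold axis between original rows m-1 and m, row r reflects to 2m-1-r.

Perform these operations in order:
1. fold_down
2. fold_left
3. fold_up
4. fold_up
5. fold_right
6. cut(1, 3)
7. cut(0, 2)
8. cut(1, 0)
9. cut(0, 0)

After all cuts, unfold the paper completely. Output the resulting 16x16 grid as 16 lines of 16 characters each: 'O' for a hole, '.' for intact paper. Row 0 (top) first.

Op 1 fold_down: fold axis h@8; visible region now rows[8,16) x cols[0,16) = 8x16
Op 2 fold_left: fold axis v@8; visible region now rows[8,16) x cols[0,8) = 8x8
Op 3 fold_up: fold axis h@12; visible region now rows[8,12) x cols[0,8) = 4x8
Op 4 fold_up: fold axis h@10; visible region now rows[8,10) x cols[0,8) = 2x8
Op 5 fold_right: fold axis v@4; visible region now rows[8,10) x cols[4,8) = 2x4
Op 6 cut(1, 3): punch at orig (9,7); cuts so far [(9, 7)]; region rows[8,10) x cols[4,8) = 2x4
Op 7 cut(0, 2): punch at orig (8,6); cuts so far [(8, 6), (9, 7)]; region rows[8,10) x cols[4,8) = 2x4
Op 8 cut(1, 0): punch at orig (9,4); cuts so far [(8, 6), (9, 4), (9, 7)]; region rows[8,10) x cols[4,8) = 2x4
Op 9 cut(0, 0): punch at orig (8,4); cuts so far [(8, 4), (8, 6), (9, 4), (9, 7)]; region rows[8,10) x cols[4,8) = 2x4
Unfold 1 (reflect across v@4): 8 holes -> [(8, 1), (8, 3), (8, 4), (8, 6), (9, 0), (9, 3), (9, 4), (9, 7)]
Unfold 2 (reflect across h@10): 16 holes -> [(8, 1), (8, 3), (8, 4), (8, 6), (9, 0), (9, 3), (9, 4), (9, 7), (10, 0), (10, 3), (10, 4), (10, 7), (11, 1), (11, 3), (11, 4), (11, 6)]
Unfold 3 (reflect across h@12): 32 holes -> [(8, 1), (8, 3), (8, 4), (8, 6), (9, 0), (9, 3), (9, 4), (9, 7), (10, 0), (10, 3), (10, 4), (10, 7), (11, 1), (11, 3), (11, 4), (11, 6), (12, 1), (12, 3), (12, 4), (12, 6), (13, 0), (13, 3), (13, 4), (13, 7), (14, 0), (14, 3), (14, 4), (14, 7), (15, 1), (15, 3), (15, 4), (15, 6)]
Unfold 4 (reflect across v@8): 64 holes -> [(8, 1), (8, 3), (8, 4), (8, 6), (8, 9), (8, 11), (8, 12), (8, 14), (9, 0), (9, 3), (9, 4), (9, 7), (9, 8), (9, 11), (9, 12), (9, 15), (10, 0), (10, 3), (10, 4), (10, 7), (10, 8), (10, 11), (10, 12), (10, 15), (11, 1), (11, 3), (11, 4), (11, 6), (11, 9), (11, 11), (11, 12), (11, 14), (12, 1), (12, 3), (12, 4), (12, 6), (12, 9), (12, 11), (12, 12), (12, 14), (13, 0), (13, 3), (13, 4), (13, 7), (13, 8), (13, 11), (13, 12), (13, 15), (14, 0), (14, 3), (14, 4), (14, 7), (14, 8), (14, 11), (14, 12), (14, 15), (15, 1), (15, 3), (15, 4), (15, 6), (15, 9), (15, 11), (15, 12), (15, 14)]
Unfold 5 (reflect across h@8): 128 holes -> [(0, 1), (0, 3), (0, 4), (0, 6), (0, 9), (0, 11), (0, 12), (0, 14), (1, 0), (1, 3), (1, 4), (1, 7), (1, 8), (1, 11), (1, 12), (1, 15), (2, 0), (2, 3), (2, 4), (2, 7), (2, 8), (2, 11), (2, 12), (2, 15), (3, 1), (3, 3), (3, 4), (3, 6), (3, 9), (3, 11), (3, 12), (3, 14), (4, 1), (4, 3), (4, 4), (4, 6), (4, 9), (4, 11), (4, 12), (4, 14), (5, 0), (5, 3), (5, 4), (5, 7), (5, 8), (5, 11), (5, 12), (5, 15), (6, 0), (6, 3), (6, 4), (6, 7), (6, 8), (6, 11), (6, 12), (6, 15), (7, 1), (7, 3), (7, 4), (7, 6), (7, 9), (7, 11), (7, 12), (7, 14), (8, 1), (8, 3), (8, 4), (8, 6), (8, 9), (8, 11), (8, 12), (8, 14), (9, 0), (9, 3), (9, 4), (9, 7), (9, 8), (9, 11), (9, 12), (9, 15), (10, 0), (10, 3), (10, 4), (10, 7), (10, 8), (10, 11), (10, 12), (10, 15), (11, 1), (11, 3), (11, 4), (11, 6), (11, 9), (11, 11), (11, 12), (11, 14), (12, 1), (12, 3), (12, 4), (12, 6), (12, 9), (12, 11), (12, 12), (12, 14), (13, 0), (13, 3), (13, 4), (13, 7), (13, 8), (13, 11), (13, 12), (13, 15), (14, 0), (14, 3), (14, 4), (14, 7), (14, 8), (14, 11), (14, 12), (14, 15), (15, 1), (15, 3), (15, 4), (15, 6), (15, 9), (15, 11), (15, 12), (15, 14)]

Answer: .O.OO.O..O.OO.O.
O..OO..OO..OO..O
O..OO..OO..OO..O
.O.OO.O..O.OO.O.
.O.OO.O..O.OO.O.
O..OO..OO..OO..O
O..OO..OO..OO..O
.O.OO.O..O.OO.O.
.O.OO.O..O.OO.O.
O..OO..OO..OO..O
O..OO..OO..OO..O
.O.OO.O..O.OO.O.
.O.OO.O..O.OO.O.
O..OO..OO..OO..O
O..OO..OO..OO..O
.O.OO.O..O.OO.O.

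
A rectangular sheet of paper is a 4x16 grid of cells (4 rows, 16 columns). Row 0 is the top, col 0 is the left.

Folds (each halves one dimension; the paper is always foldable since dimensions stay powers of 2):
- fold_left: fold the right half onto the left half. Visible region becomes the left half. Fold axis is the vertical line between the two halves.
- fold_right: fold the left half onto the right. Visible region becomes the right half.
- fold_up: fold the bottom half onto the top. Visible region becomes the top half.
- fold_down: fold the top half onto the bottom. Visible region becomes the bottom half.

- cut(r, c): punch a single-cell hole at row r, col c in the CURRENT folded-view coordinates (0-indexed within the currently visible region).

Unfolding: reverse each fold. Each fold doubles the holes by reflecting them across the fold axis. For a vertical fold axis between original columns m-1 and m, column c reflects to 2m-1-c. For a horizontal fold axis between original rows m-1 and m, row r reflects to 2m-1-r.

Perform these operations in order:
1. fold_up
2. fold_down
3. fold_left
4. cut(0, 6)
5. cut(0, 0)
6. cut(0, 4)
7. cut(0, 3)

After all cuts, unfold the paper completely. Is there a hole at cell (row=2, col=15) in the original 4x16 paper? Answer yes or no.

Answer: yes

Derivation:
Op 1 fold_up: fold axis h@2; visible region now rows[0,2) x cols[0,16) = 2x16
Op 2 fold_down: fold axis h@1; visible region now rows[1,2) x cols[0,16) = 1x16
Op 3 fold_left: fold axis v@8; visible region now rows[1,2) x cols[0,8) = 1x8
Op 4 cut(0, 6): punch at orig (1,6); cuts so far [(1, 6)]; region rows[1,2) x cols[0,8) = 1x8
Op 5 cut(0, 0): punch at orig (1,0); cuts so far [(1, 0), (1, 6)]; region rows[1,2) x cols[0,8) = 1x8
Op 6 cut(0, 4): punch at orig (1,4); cuts so far [(1, 0), (1, 4), (1, 6)]; region rows[1,2) x cols[0,8) = 1x8
Op 7 cut(0, 3): punch at orig (1,3); cuts so far [(1, 0), (1, 3), (1, 4), (1, 6)]; region rows[1,2) x cols[0,8) = 1x8
Unfold 1 (reflect across v@8): 8 holes -> [(1, 0), (1, 3), (1, 4), (1, 6), (1, 9), (1, 11), (1, 12), (1, 15)]
Unfold 2 (reflect across h@1): 16 holes -> [(0, 0), (0, 3), (0, 4), (0, 6), (0, 9), (0, 11), (0, 12), (0, 15), (1, 0), (1, 3), (1, 4), (1, 6), (1, 9), (1, 11), (1, 12), (1, 15)]
Unfold 3 (reflect across h@2): 32 holes -> [(0, 0), (0, 3), (0, 4), (0, 6), (0, 9), (0, 11), (0, 12), (0, 15), (1, 0), (1, 3), (1, 4), (1, 6), (1, 9), (1, 11), (1, 12), (1, 15), (2, 0), (2, 3), (2, 4), (2, 6), (2, 9), (2, 11), (2, 12), (2, 15), (3, 0), (3, 3), (3, 4), (3, 6), (3, 9), (3, 11), (3, 12), (3, 15)]
Holes: [(0, 0), (0, 3), (0, 4), (0, 6), (0, 9), (0, 11), (0, 12), (0, 15), (1, 0), (1, 3), (1, 4), (1, 6), (1, 9), (1, 11), (1, 12), (1, 15), (2, 0), (2, 3), (2, 4), (2, 6), (2, 9), (2, 11), (2, 12), (2, 15), (3, 0), (3, 3), (3, 4), (3, 6), (3, 9), (3, 11), (3, 12), (3, 15)]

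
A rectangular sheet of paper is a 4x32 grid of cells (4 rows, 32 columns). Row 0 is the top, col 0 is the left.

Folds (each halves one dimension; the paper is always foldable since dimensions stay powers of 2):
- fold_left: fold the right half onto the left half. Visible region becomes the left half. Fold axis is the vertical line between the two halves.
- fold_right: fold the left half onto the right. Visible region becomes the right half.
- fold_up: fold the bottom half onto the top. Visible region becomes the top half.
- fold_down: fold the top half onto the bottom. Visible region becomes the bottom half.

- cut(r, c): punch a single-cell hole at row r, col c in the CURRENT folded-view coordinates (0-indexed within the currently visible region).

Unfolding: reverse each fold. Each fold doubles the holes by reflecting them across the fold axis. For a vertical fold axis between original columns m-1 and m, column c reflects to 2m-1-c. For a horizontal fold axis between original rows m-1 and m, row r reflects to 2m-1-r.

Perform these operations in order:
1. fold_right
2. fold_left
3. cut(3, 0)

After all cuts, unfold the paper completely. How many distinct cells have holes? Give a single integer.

Op 1 fold_right: fold axis v@16; visible region now rows[0,4) x cols[16,32) = 4x16
Op 2 fold_left: fold axis v@24; visible region now rows[0,4) x cols[16,24) = 4x8
Op 3 cut(3, 0): punch at orig (3,16); cuts so far [(3, 16)]; region rows[0,4) x cols[16,24) = 4x8
Unfold 1 (reflect across v@24): 2 holes -> [(3, 16), (3, 31)]
Unfold 2 (reflect across v@16): 4 holes -> [(3, 0), (3, 15), (3, 16), (3, 31)]

Answer: 4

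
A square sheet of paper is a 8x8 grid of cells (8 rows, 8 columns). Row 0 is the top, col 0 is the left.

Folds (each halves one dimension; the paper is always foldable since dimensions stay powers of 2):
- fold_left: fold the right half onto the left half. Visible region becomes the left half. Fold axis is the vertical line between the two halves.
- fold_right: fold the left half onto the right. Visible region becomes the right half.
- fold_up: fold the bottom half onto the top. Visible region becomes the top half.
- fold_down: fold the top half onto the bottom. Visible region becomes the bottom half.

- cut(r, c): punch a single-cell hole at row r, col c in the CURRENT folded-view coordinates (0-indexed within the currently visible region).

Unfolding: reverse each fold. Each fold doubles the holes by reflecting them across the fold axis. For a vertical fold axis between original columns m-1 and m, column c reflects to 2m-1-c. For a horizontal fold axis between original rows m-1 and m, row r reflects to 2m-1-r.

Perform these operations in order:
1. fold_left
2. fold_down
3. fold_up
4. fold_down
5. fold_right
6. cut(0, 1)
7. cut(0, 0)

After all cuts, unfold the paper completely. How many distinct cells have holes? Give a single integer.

Op 1 fold_left: fold axis v@4; visible region now rows[0,8) x cols[0,4) = 8x4
Op 2 fold_down: fold axis h@4; visible region now rows[4,8) x cols[0,4) = 4x4
Op 3 fold_up: fold axis h@6; visible region now rows[4,6) x cols[0,4) = 2x4
Op 4 fold_down: fold axis h@5; visible region now rows[5,6) x cols[0,4) = 1x4
Op 5 fold_right: fold axis v@2; visible region now rows[5,6) x cols[2,4) = 1x2
Op 6 cut(0, 1): punch at orig (5,3); cuts so far [(5, 3)]; region rows[5,6) x cols[2,4) = 1x2
Op 7 cut(0, 0): punch at orig (5,2); cuts so far [(5, 2), (5, 3)]; region rows[5,6) x cols[2,4) = 1x2
Unfold 1 (reflect across v@2): 4 holes -> [(5, 0), (5, 1), (5, 2), (5, 3)]
Unfold 2 (reflect across h@5): 8 holes -> [(4, 0), (4, 1), (4, 2), (4, 3), (5, 0), (5, 1), (5, 2), (5, 3)]
Unfold 3 (reflect across h@6): 16 holes -> [(4, 0), (4, 1), (4, 2), (4, 3), (5, 0), (5, 1), (5, 2), (5, 3), (6, 0), (6, 1), (6, 2), (6, 3), (7, 0), (7, 1), (7, 2), (7, 3)]
Unfold 4 (reflect across h@4): 32 holes -> [(0, 0), (0, 1), (0, 2), (0, 3), (1, 0), (1, 1), (1, 2), (1, 3), (2, 0), (2, 1), (2, 2), (2, 3), (3, 0), (3, 1), (3, 2), (3, 3), (4, 0), (4, 1), (4, 2), (4, 3), (5, 0), (5, 1), (5, 2), (5, 3), (6, 0), (6, 1), (6, 2), (6, 3), (7, 0), (7, 1), (7, 2), (7, 3)]
Unfold 5 (reflect across v@4): 64 holes -> [(0, 0), (0, 1), (0, 2), (0, 3), (0, 4), (0, 5), (0, 6), (0, 7), (1, 0), (1, 1), (1, 2), (1, 3), (1, 4), (1, 5), (1, 6), (1, 7), (2, 0), (2, 1), (2, 2), (2, 3), (2, 4), (2, 5), (2, 6), (2, 7), (3, 0), (3, 1), (3, 2), (3, 3), (3, 4), (3, 5), (3, 6), (3, 7), (4, 0), (4, 1), (4, 2), (4, 3), (4, 4), (4, 5), (4, 6), (4, 7), (5, 0), (5, 1), (5, 2), (5, 3), (5, 4), (5, 5), (5, 6), (5, 7), (6, 0), (6, 1), (6, 2), (6, 3), (6, 4), (6, 5), (6, 6), (6, 7), (7, 0), (7, 1), (7, 2), (7, 3), (7, 4), (7, 5), (7, 6), (7, 7)]

Answer: 64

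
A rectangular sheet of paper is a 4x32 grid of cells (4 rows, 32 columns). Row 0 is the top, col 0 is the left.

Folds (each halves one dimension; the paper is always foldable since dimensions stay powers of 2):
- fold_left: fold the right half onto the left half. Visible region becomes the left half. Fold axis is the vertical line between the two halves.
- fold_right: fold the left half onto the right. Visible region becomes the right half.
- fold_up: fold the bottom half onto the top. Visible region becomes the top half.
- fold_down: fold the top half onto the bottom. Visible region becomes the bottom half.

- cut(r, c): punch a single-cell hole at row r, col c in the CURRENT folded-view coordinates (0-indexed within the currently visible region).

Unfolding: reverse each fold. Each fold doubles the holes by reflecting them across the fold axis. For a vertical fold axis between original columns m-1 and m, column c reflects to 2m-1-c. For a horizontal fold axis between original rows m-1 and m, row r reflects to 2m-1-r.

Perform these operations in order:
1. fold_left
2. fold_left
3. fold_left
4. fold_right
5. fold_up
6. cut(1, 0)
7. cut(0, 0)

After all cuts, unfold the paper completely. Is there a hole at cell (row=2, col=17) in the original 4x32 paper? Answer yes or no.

Op 1 fold_left: fold axis v@16; visible region now rows[0,4) x cols[0,16) = 4x16
Op 2 fold_left: fold axis v@8; visible region now rows[0,4) x cols[0,8) = 4x8
Op 3 fold_left: fold axis v@4; visible region now rows[0,4) x cols[0,4) = 4x4
Op 4 fold_right: fold axis v@2; visible region now rows[0,4) x cols[2,4) = 4x2
Op 5 fold_up: fold axis h@2; visible region now rows[0,2) x cols[2,4) = 2x2
Op 6 cut(1, 0): punch at orig (1,2); cuts so far [(1, 2)]; region rows[0,2) x cols[2,4) = 2x2
Op 7 cut(0, 0): punch at orig (0,2); cuts so far [(0, 2), (1, 2)]; region rows[0,2) x cols[2,4) = 2x2
Unfold 1 (reflect across h@2): 4 holes -> [(0, 2), (1, 2), (2, 2), (3, 2)]
Unfold 2 (reflect across v@2): 8 holes -> [(0, 1), (0, 2), (1, 1), (1, 2), (2, 1), (2, 2), (3, 1), (3, 2)]
Unfold 3 (reflect across v@4): 16 holes -> [(0, 1), (0, 2), (0, 5), (0, 6), (1, 1), (1, 2), (1, 5), (1, 6), (2, 1), (2, 2), (2, 5), (2, 6), (3, 1), (3, 2), (3, 5), (3, 6)]
Unfold 4 (reflect across v@8): 32 holes -> [(0, 1), (0, 2), (0, 5), (0, 6), (0, 9), (0, 10), (0, 13), (0, 14), (1, 1), (1, 2), (1, 5), (1, 6), (1, 9), (1, 10), (1, 13), (1, 14), (2, 1), (2, 2), (2, 5), (2, 6), (2, 9), (2, 10), (2, 13), (2, 14), (3, 1), (3, 2), (3, 5), (3, 6), (3, 9), (3, 10), (3, 13), (3, 14)]
Unfold 5 (reflect across v@16): 64 holes -> [(0, 1), (0, 2), (0, 5), (0, 6), (0, 9), (0, 10), (0, 13), (0, 14), (0, 17), (0, 18), (0, 21), (0, 22), (0, 25), (0, 26), (0, 29), (0, 30), (1, 1), (1, 2), (1, 5), (1, 6), (1, 9), (1, 10), (1, 13), (1, 14), (1, 17), (1, 18), (1, 21), (1, 22), (1, 25), (1, 26), (1, 29), (1, 30), (2, 1), (2, 2), (2, 5), (2, 6), (2, 9), (2, 10), (2, 13), (2, 14), (2, 17), (2, 18), (2, 21), (2, 22), (2, 25), (2, 26), (2, 29), (2, 30), (3, 1), (3, 2), (3, 5), (3, 6), (3, 9), (3, 10), (3, 13), (3, 14), (3, 17), (3, 18), (3, 21), (3, 22), (3, 25), (3, 26), (3, 29), (3, 30)]
Holes: [(0, 1), (0, 2), (0, 5), (0, 6), (0, 9), (0, 10), (0, 13), (0, 14), (0, 17), (0, 18), (0, 21), (0, 22), (0, 25), (0, 26), (0, 29), (0, 30), (1, 1), (1, 2), (1, 5), (1, 6), (1, 9), (1, 10), (1, 13), (1, 14), (1, 17), (1, 18), (1, 21), (1, 22), (1, 25), (1, 26), (1, 29), (1, 30), (2, 1), (2, 2), (2, 5), (2, 6), (2, 9), (2, 10), (2, 13), (2, 14), (2, 17), (2, 18), (2, 21), (2, 22), (2, 25), (2, 26), (2, 29), (2, 30), (3, 1), (3, 2), (3, 5), (3, 6), (3, 9), (3, 10), (3, 13), (3, 14), (3, 17), (3, 18), (3, 21), (3, 22), (3, 25), (3, 26), (3, 29), (3, 30)]

Answer: yes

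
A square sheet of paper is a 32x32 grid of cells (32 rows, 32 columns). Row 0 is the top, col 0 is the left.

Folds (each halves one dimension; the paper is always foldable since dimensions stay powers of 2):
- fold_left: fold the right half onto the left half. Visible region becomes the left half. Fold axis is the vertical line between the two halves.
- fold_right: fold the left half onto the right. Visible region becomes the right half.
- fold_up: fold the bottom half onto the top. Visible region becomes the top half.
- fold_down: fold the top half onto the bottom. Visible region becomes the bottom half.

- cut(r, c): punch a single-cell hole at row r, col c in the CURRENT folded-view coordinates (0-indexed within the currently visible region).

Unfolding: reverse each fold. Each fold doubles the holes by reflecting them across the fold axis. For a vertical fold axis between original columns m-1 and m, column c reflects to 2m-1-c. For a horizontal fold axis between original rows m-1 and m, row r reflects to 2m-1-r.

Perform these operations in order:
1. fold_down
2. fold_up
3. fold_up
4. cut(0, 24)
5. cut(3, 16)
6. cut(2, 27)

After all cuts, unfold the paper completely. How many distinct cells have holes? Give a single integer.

Answer: 24

Derivation:
Op 1 fold_down: fold axis h@16; visible region now rows[16,32) x cols[0,32) = 16x32
Op 2 fold_up: fold axis h@24; visible region now rows[16,24) x cols[0,32) = 8x32
Op 3 fold_up: fold axis h@20; visible region now rows[16,20) x cols[0,32) = 4x32
Op 4 cut(0, 24): punch at orig (16,24); cuts so far [(16, 24)]; region rows[16,20) x cols[0,32) = 4x32
Op 5 cut(3, 16): punch at orig (19,16); cuts so far [(16, 24), (19, 16)]; region rows[16,20) x cols[0,32) = 4x32
Op 6 cut(2, 27): punch at orig (18,27); cuts so far [(16, 24), (18, 27), (19, 16)]; region rows[16,20) x cols[0,32) = 4x32
Unfold 1 (reflect across h@20): 6 holes -> [(16, 24), (18, 27), (19, 16), (20, 16), (21, 27), (23, 24)]
Unfold 2 (reflect across h@24): 12 holes -> [(16, 24), (18, 27), (19, 16), (20, 16), (21, 27), (23, 24), (24, 24), (26, 27), (27, 16), (28, 16), (29, 27), (31, 24)]
Unfold 3 (reflect across h@16): 24 holes -> [(0, 24), (2, 27), (3, 16), (4, 16), (5, 27), (7, 24), (8, 24), (10, 27), (11, 16), (12, 16), (13, 27), (15, 24), (16, 24), (18, 27), (19, 16), (20, 16), (21, 27), (23, 24), (24, 24), (26, 27), (27, 16), (28, 16), (29, 27), (31, 24)]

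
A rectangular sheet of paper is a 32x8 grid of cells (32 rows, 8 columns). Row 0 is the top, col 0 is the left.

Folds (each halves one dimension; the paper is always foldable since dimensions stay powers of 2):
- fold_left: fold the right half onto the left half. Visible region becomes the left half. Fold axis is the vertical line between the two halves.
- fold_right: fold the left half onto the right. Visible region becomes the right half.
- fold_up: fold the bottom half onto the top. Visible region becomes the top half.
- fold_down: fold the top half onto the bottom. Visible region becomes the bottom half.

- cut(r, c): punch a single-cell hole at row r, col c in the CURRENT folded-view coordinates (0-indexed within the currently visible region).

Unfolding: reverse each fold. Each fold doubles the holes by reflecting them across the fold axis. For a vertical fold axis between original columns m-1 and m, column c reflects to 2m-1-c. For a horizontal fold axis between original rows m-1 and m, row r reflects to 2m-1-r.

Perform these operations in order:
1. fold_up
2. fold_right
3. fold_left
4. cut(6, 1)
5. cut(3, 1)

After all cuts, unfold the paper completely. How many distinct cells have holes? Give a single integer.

Answer: 16

Derivation:
Op 1 fold_up: fold axis h@16; visible region now rows[0,16) x cols[0,8) = 16x8
Op 2 fold_right: fold axis v@4; visible region now rows[0,16) x cols[4,8) = 16x4
Op 3 fold_left: fold axis v@6; visible region now rows[0,16) x cols[4,6) = 16x2
Op 4 cut(6, 1): punch at orig (6,5); cuts so far [(6, 5)]; region rows[0,16) x cols[4,6) = 16x2
Op 5 cut(3, 1): punch at orig (3,5); cuts so far [(3, 5), (6, 5)]; region rows[0,16) x cols[4,6) = 16x2
Unfold 1 (reflect across v@6): 4 holes -> [(3, 5), (3, 6), (6, 5), (6, 6)]
Unfold 2 (reflect across v@4): 8 holes -> [(3, 1), (3, 2), (3, 5), (3, 6), (6, 1), (6, 2), (6, 5), (6, 6)]
Unfold 3 (reflect across h@16): 16 holes -> [(3, 1), (3, 2), (3, 5), (3, 6), (6, 1), (6, 2), (6, 5), (6, 6), (25, 1), (25, 2), (25, 5), (25, 6), (28, 1), (28, 2), (28, 5), (28, 6)]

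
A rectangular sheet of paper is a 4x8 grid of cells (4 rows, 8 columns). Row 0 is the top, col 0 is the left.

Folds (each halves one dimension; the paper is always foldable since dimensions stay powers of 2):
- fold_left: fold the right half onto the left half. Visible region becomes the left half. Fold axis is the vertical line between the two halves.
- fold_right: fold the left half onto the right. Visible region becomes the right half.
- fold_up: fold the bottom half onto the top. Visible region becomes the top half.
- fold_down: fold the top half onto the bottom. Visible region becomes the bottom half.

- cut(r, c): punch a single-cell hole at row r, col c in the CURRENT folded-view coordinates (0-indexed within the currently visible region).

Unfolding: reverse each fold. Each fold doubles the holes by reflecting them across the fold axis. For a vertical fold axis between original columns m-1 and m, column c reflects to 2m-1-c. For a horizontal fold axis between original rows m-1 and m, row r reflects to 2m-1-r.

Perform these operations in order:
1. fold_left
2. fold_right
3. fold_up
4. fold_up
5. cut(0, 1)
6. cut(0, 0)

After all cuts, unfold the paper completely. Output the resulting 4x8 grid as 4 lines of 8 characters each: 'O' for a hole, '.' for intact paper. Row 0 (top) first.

Answer: OOOOOOOO
OOOOOOOO
OOOOOOOO
OOOOOOOO

Derivation:
Op 1 fold_left: fold axis v@4; visible region now rows[0,4) x cols[0,4) = 4x4
Op 2 fold_right: fold axis v@2; visible region now rows[0,4) x cols[2,4) = 4x2
Op 3 fold_up: fold axis h@2; visible region now rows[0,2) x cols[2,4) = 2x2
Op 4 fold_up: fold axis h@1; visible region now rows[0,1) x cols[2,4) = 1x2
Op 5 cut(0, 1): punch at orig (0,3); cuts so far [(0, 3)]; region rows[0,1) x cols[2,4) = 1x2
Op 6 cut(0, 0): punch at orig (0,2); cuts so far [(0, 2), (0, 3)]; region rows[0,1) x cols[2,4) = 1x2
Unfold 1 (reflect across h@1): 4 holes -> [(0, 2), (0, 3), (1, 2), (1, 3)]
Unfold 2 (reflect across h@2): 8 holes -> [(0, 2), (0, 3), (1, 2), (1, 3), (2, 2), (2, 3), (3, 2), (3, 3)]
Unfold 3 (reflect across v@2): 16 holes -> [(0, 0), (0, 1), (0, 2), (0, 3), (1, 0), (1, 1), (1, 2), (1, 3), (2, 0), (2, 1), (2, 2), (2, 3), (3, 0), (3, 1), (3, 2), (3, 3)]
Unfold 4 (reflect across v@4): 32 holes -> [(0, 0), (0, 1), (0, 2), (0, 3), (0, 4), (0, 5), (0, 6), (0, 7), (1, 0), (1, 1), (1, 2), (1, 3), (1, 4), (1, 5), (1, 6), (1, 7), (2, 0), (2, 1), (2, 2), (2, 3), (2, 4), (2, 5), (2, 6), (2, 7), (3, 0), (3, 1), (3, 2), (3, 3), (3, 4), (3, 5), (3, 6), (3, 7)]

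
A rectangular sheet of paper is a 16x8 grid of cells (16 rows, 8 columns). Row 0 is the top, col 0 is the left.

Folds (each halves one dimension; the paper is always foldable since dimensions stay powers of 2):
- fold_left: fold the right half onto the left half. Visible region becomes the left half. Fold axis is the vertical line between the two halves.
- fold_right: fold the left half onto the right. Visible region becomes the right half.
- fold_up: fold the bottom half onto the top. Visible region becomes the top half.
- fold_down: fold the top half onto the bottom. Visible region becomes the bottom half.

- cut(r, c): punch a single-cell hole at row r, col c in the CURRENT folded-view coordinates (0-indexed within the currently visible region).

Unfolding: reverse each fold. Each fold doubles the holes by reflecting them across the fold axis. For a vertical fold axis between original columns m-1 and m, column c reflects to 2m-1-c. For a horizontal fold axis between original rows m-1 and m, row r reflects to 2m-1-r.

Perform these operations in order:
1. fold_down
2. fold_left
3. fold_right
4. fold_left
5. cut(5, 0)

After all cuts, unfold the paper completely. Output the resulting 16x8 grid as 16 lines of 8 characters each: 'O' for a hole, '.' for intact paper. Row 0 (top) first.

Answer: ........
........
OOOOOOOO
........
........
........
........
........
........
........
........
........
........
OOOOOOOO
........
........

Derivation:
Op 1 fold_down: fold axis h@8; visible region now rows[8,16) x cols[0,8) = 8x8
Op 2 fold_left: fold axis v@4; visible region now rows[8,16) x cols[0,4) = 8x4
Op 3 fold_right: fold axis v@2; visible region now rows[8,16) x cols[2,4) = 8x2
Op 4 fold_left: fold axis v@3; visible region now rows[8,16) x cols[2,3) = 8x1
Op 5 cut(5, 0): punch at orig (13,2); cuts so far [(13, 2)]; region rows[8,16) x cols[2,3) = 8x1
Unfold 1 (reflect across v@3): 2 holes -> [(13, 2), (13, 3)]
Unfold 2 (reflect across v@2): 4 holes -> [(13, 0), (13, 1), (13, 2), (13, 3)]
Unfold 3 (reflect across v@4): 8 holes -> [(13, 0), (13, 1), (13, 2), (13, 3), (13, 4), (13, 5), (13, 6), (13, 7)]
Unfold 4 (reflect across h@8): 16 holes -> [(2, 0), (2, 1), (2, 2), (2, 3), (2, 4), (2, 5), (2, 6), (2, 7), (13, 0), (13, 1), (13, 2), (13, 3), (13, 4), (13, 5), (13, 6), (13, 7)]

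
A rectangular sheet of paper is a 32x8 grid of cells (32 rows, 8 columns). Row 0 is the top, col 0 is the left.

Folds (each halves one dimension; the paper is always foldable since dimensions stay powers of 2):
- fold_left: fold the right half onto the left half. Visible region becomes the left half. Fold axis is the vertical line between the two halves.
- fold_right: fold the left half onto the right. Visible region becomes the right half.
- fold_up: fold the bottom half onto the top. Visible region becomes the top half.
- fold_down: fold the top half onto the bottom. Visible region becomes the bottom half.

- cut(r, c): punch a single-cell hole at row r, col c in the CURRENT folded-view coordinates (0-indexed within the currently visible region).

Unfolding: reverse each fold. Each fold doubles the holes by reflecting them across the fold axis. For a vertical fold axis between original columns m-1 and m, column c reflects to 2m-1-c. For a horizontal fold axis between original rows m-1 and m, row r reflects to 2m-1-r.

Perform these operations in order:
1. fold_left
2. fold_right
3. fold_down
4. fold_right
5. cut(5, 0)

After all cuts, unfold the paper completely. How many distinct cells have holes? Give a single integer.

Answer: 16

Derivation:
Op 1 fold_left: fold axis v@4; visible region now rows[0,32) x cols[0,4) = 32x4
Op 2 fold_right: fold axis v@2; visible region now rows[0,32) x cols[2,4) = 32x2
Op 3 fold_down: fold axis h@16; visible region now rows[16,32) x cols[2,4) = 16x2
Op 4 fold_right: fold axis v@3; visible region now rows[16,32) x cols[3,4) = 16x1
Op 5 cut(5, 0): punch at orig (21,3); cuts so far [(21, 3)]; region rows[16,32) x cols[3,4) = 16x1
Unfold 1 (reflect across v@3): 2 holes -> [(21, 2), (21, 3)]
Unfold 2 (reflect across h@16): 4 holes -> [(10, 2), (10, 3), (21, 2), (21, 3)]
Unfold 3 (reflect across v@2): 8 holes -> [(10, 0), (10, 1), (10, 2), (10, 3), (21, 0), (21, 1), (21, 2), (21, 3)]
Unfold 4 (reflect across v@4): 16 holes -> [(10, 0), (10, 1), (10, 2), (10, 3), (10, 4), (10, 5), (10, 6), (10, 7), (21, 0), (21, 1), (21, 2), (21, 3), (21, 4), (21, 5), (21, 6), (21, 7)]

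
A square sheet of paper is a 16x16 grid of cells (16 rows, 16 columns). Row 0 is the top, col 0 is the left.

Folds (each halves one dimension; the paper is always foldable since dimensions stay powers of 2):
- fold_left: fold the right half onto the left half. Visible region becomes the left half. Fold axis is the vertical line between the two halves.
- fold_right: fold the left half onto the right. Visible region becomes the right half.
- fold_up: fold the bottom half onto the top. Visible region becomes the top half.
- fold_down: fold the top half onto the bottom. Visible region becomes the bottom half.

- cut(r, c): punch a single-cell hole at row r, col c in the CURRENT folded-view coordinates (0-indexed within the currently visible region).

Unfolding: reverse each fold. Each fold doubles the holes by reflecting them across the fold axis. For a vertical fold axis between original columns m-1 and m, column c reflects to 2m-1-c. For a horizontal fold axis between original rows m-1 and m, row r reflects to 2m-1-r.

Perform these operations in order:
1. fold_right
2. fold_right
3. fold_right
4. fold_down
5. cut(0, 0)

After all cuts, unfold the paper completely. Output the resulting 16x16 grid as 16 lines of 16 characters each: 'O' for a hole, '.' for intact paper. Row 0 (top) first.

Op 1 fold_right: fold axis v@8; visible region now rows[0,16) x cols[8,16) = 16x8
Op 2 fold_right: fold axis v@12; visible region now rows[0,16) x cols[12,16) = 16x4
Op 3 fold_right: fold axis v@14; visible region now rows[0,16) x cols[14,16) = 16x2
Op 4 fold_down: fold axis h@8; visible region now rows[8,16) x cols[14,16) = 8x2
Op 5 cut(0, 0): punch at orig (8,14); cuts so far [(8, 14)]; region rows[8,16) x cols[14,16) = 8x2
Unfold 1 (reflect across h@8): 2 holes -> [(7, 14), (8, 14)]
Unfold 2 (reflect across v@14): 4 holes -> [(7, 13), (7, 14), (8, 13), (8, 14)]
Unfold 3 (reflect across v@12): 8 holes -> [(7, 9), (7, 10), (7, 13), (7, 14), (8, 9), (8, 10), (8, 13), (8, 14)]
Unfold 4 (reflect across v@8): 16 holes -> [(7, 1), (7, 2), (7, 5), (7, 6), (7, 9), (7, 10), (7, 13), (7, 14), (8, 1), (8, 2), (8, 5), (8, 6), (8, 9), (8, 10), (8, 13), (8, 14)]

Answer: ................
................
................
................
................
................
................
.OO..OO..OO..OO.
.OO..OO..OO..OO.
................
................
................
................
................
................
................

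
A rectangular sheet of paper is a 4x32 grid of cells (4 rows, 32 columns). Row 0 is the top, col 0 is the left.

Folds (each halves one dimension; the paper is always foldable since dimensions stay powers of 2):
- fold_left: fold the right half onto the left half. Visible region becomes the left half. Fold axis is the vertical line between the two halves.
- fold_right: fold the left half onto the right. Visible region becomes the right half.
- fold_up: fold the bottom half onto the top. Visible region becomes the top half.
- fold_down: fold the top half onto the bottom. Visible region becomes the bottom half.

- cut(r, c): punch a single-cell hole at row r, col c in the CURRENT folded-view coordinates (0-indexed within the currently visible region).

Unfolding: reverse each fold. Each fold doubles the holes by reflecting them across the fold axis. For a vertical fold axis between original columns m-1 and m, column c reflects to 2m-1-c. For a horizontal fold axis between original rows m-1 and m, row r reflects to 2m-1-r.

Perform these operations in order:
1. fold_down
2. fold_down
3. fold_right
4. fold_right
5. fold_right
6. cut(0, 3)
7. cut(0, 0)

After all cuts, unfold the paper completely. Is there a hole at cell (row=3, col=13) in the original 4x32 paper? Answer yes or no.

Op 1 fold_down: fold axis h@2; visible region now rows[2,4) x cols[0,32) = 2x32
Op 2 fold_down: fold axis h@3; visible region now rows[3,4) x cols[0,32) = 1x32
Op 3 fold_right: fold axis v@16; visible region now rows[3,4) x cols[16,32) = 1x16
Op 4 fold_right: fold axis v@24; visible region now rows[3,4) x cols[24,32) = 1x8
Op 5 fold_right: fold axis v@28; visible region now rows[3,4) x cols[28,32) = 1x4
Op 6 cut(0, 3): punch at orig (3,31); cuts so far [(3, 31)]; region rows[3,4) x cols[28,32) = 1x4
Op 7 cut(0, 0): punch at orig (3,28); cuts so far [(3, 28), (3, 31)]; region rows[3,4) x cols[28,32) = 1x4
Unfold 1 (reflect across v@28): 4 holes -> [(3, 24), (3, 27), (3, 28), (3, 31)]
Unfold 2 (reflect across v@24): 8 holes -> [(3, 16), (3, 19), (3, 20), (3, 23), (3, 24), (3, 27), (3, 28), (3, 31)]
Unfold 3 (reflect across v@16): 16 holes -> [(3, 0), (3, 3), (3, 4), (3, 7), (3, 8), (3, 11), (3, 12), (3, 15), (3, 16), (3, 19), (3, 20), (3, 23), (3, 24), (3, 27), (3, 28), (3, 31)]
Unfold 4 (reflect across h@3): 32 holes -> [(2, 0), (2, 3), (2, 4), (2, 7), (2, 8), (2, 11), (2, 12), (2, 15), (2, 16), (2, 19), (2, 20), (2, 23), (2, 24), (2, 27), (2, 28), (2, 31), (3, 0), (3, 3), (3, 4), (3, 7), (3, 8), (3, 11), (3, 12), (3, 15), (3, 16), (3, 19), (3, 20), (3, 23), (3, 24), (3, 27), (3, 28), (3, 31)]
Unfold 5 (reflect across h@2): 64 holes -> [(0, 0), (0, 3), (0, 4), (0, 7), (0, 8), (0, 11), (0, 12), (0, 15), (0, 16), (0, 19), (0, 20), (0, 23), (0, 24), (0, 27), (0, 28), (0, 31), (1, 0), (1, 3), (1, 4), (1, 7), (1, 8), (1, 11), (1, 12), (1, 15), (1, 16), (1, 19), (1, 20), (1, 23), (1, 24), (1, 27), (1, 28), (1, 31), (2, 0), (2, 3), (2, 4), (2, 7), (2, 8), (2, 11), (2, 12), (2, 15), (2, 16), (2, 19), (2, 20), (2, 23), (2, 24), (2, 27), (2, 28), (2, 31), (3, 0), (3, 3), (3, 4), (3, 7), (3, 8), (3, 11), (3, 12), (3, 15), (3, 16), (3, 19), (3, 20), (3, 23), (3, 24), (3, 27), (3, 28), (3, 31)]
Holes: [(0, 0), (0, 3), (0, 4), (0, 7), (0, 8), (0, 11), (0, 12), (0, 15), (0, 16), (0, 19), (0, 20), (0, 23), (0, 24), (0, 27), (0, 28), (0, 31), (1, 0), (1, 3), (1, 4), (1, 7), (1, 8), (1, 11), (1, 12), (1, 15), (1, 16), (1, 19), (1, 20), (1, 23), (1, 24), (1, 27), (1, 28), (1, 31), (2, 0), (2, 3), (2, 4), (2, 7), (2, 8), (2, 11), (2, 12), (2, 15), (2, 16), (2, 19), (2, 20), (2, 23), (2, 24), (2, 27), (2, 28), (2, 31), (3, 0), (3, 3), (3, 4), (3, 7), (3, 8), (3, 11), (3, 12), (3, 15), (3, 16), (3, 19), (3, 20), (3, 23), (3, 24), (3, 27), (3, 28), (3, 31)]

Answer: no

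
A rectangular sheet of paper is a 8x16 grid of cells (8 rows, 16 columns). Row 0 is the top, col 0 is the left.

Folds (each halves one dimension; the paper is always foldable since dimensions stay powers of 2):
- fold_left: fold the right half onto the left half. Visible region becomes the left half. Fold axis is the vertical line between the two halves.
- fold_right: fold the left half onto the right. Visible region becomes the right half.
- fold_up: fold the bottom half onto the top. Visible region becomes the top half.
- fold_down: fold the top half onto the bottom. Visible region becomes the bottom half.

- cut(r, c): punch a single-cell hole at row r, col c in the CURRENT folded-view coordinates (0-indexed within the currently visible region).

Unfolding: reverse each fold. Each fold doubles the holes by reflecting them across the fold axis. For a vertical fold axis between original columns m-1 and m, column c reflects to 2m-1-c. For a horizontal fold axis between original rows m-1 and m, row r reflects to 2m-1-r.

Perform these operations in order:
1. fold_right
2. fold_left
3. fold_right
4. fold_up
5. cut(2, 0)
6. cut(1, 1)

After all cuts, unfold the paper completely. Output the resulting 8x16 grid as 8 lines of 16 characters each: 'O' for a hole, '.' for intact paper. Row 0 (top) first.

Answer: ................
O..OO..OO..OO..O
.OO..OO..OO..OO.
................
................
.OO..OO..OO..OO.
O..OO..OO..OO..O
................

Derivation:
Op 1 fold_right: fold axis v@8; visible region now rows[0,8) x cols[8,16) = 8x8
Op 2 fold_left: fold axis v@12; visible region now rows[0,8) x cols[8,12) = 8x4
Op 3 fold_right: fold axis v@10; visible region now rows[0,8) x cols[10,12) = 8x2
Op 4 fold_up: fold axis h@4; visible region now rows[0,4) x cols[10,12) = 4x2
Op 5 cut(2, 0): punch at orig (2,10); cuts so far [(2, 10)]; region rows[0,4) x cols[10,12) = 4x2
Op 6 cut(1, 1): punch at orig (1,11); cuts so far [(1, 11), (2, 10)]; region rows[0,4) x cols[10,12) = 4x2
Unfold 1 (reflect across h@4): 4 holes -> [(1, 11), (2, 10), (5, 10), (6, 11)]
Unfold 2 (reflect across v@10): 8 holes -> [(1, 8), (1, 11), (2, 9), (2, 10), (5, 9), (5, 10), (6, 8), (6, 11)]
Unfold 3 (reflect across v@12): 16 holes -> [(1, 8), (1, 11), (1, 12), (1, 15), (2, 9), (2, 10), (2, 13), (2, 14), (5, 9), (5, 10), (5, 13), (5, 14), (6, 8), (6, 11), (6, 12), (6, 15)]
Unfold 4 (reflect across v@8): 32 holes -> [(1, 0), (1, 3), (1, 4), (1, 7), (1, 8), (1, 11), (1, 12), (1, 15), (2, 1), (2, 2), (2, 5), (2, 6), (2, 9), (2, 10), (2, 13), (2, 14), (5, 1), (5, 2), (5, 5), (5, 6), (5, 9), (5, 10), (5, 13), (5, 14), (6, 0), (6, 3), (6, 4), (6, 7), (6, 8), (6, 11), (6, 12), (6, 15)]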